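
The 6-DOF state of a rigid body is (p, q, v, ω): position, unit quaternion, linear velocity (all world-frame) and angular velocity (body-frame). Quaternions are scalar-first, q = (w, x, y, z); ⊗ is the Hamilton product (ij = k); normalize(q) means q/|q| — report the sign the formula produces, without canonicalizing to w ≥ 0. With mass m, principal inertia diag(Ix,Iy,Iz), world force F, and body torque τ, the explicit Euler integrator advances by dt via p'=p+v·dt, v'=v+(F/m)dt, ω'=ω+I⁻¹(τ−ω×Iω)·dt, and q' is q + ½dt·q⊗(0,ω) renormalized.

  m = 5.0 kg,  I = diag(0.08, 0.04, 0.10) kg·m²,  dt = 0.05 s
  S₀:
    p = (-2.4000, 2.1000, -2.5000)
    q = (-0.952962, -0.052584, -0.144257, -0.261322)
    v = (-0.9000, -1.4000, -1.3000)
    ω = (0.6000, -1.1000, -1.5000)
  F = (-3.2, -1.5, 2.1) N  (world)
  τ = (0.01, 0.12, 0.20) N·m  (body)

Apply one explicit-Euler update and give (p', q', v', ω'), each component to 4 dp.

p' = (-2.4450, 2.0300, -2.5650)
q' = (-0.9648, -0.0686, -0.1238, -0.2217)
v' = (-0.9320, -1.4150, -1.2790)
ω' = (0.5444, -0.9725, -1.4132)

p' = p + v·dt = (-2.4450, 2.0300, -2.5650)
v' = v + a·dt = (-0.9320, -1.4150, -1.2790)
(τ − ω×Iω)/I = (-1.1125, 2.5500, 1.7360)
ω + α·dt = (0.5444, -0.9725, -1.4132)
2q̇ = q⊗(0,ω) = (-0.5191153, -0.6428459, 0.8125890, 1.5738396)
q + ½dt·q⊗(0,ω), renormalized = (-0.9648, -0.0686, -0.1238, -0.2217)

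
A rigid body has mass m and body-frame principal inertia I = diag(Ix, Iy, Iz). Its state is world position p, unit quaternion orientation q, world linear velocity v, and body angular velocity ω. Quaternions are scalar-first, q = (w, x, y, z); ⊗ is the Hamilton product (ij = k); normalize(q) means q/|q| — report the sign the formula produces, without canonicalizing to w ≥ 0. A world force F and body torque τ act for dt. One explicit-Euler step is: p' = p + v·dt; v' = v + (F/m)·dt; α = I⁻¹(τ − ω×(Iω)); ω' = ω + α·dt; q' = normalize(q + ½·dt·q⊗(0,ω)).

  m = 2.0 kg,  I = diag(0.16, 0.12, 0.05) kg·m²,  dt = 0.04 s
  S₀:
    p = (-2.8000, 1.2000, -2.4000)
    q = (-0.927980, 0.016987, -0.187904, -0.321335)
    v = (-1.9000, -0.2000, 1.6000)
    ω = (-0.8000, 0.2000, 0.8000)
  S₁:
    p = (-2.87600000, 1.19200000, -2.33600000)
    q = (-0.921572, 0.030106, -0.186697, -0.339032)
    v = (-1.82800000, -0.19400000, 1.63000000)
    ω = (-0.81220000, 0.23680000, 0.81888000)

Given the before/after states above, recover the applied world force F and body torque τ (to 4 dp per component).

F = (3.6000, 0.3000, 1.5000)
τ = (-0.0600, 0.0400, 0.0300)

rate change Δω = (-0.01220000, 0.03680000, 0.01888000)
gyro term ω₀×Iω₀ = (-0.0112, -0.0704, 0.0064)
I·α + gyro = (-0.0600, 0.0400, 0.0300)
v₁ − v₀ = (0.07200000, 0.00600000, 0.03000000)
applied force F = (3.6000, 0.3000, 1.5000)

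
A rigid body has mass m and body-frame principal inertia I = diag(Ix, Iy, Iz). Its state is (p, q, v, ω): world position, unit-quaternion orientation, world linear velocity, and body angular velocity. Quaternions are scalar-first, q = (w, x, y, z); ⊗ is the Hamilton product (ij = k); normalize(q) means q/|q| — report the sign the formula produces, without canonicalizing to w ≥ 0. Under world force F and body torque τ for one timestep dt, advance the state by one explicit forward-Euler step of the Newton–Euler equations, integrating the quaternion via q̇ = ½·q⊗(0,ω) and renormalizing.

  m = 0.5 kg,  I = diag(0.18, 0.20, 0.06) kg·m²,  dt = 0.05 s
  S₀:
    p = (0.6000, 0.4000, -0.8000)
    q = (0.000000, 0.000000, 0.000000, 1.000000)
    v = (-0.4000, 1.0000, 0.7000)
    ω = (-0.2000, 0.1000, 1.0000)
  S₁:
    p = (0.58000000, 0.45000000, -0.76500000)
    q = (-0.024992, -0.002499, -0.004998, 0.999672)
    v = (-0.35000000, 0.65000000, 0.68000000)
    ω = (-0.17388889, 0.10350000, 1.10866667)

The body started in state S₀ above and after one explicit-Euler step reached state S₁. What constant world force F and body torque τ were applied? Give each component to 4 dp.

F = (0.5000, -3.5000, -0.2000)
τ = (0.0800, -0.0100, 0.1300)

velocity change Δv = (0.05000000, -0.35000000, -0.02000000)
F = m·Δv/dt = (0.5000, -3.5000, -0.2000)
rate change Δω = (0.02611111, 0.00350000, 0.10866667)
applied torque τ = (0.0800, -0.0100, 0.1300)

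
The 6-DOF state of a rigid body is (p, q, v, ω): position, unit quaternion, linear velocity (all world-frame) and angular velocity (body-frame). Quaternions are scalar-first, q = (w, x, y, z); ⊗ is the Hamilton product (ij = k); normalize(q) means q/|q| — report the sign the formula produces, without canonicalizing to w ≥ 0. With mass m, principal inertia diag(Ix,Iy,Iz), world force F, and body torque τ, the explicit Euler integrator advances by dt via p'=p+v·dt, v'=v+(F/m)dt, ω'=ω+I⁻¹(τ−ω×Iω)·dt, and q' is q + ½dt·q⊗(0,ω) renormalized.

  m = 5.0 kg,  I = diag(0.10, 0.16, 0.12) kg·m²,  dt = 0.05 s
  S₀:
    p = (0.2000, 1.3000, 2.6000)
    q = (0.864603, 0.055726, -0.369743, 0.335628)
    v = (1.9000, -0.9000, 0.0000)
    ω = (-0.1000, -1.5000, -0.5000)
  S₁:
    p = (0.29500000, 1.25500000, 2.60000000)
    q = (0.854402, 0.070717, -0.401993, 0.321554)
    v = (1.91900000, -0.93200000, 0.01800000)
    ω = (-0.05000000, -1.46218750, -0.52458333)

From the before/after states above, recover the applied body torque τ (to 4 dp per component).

rate change Δω = (0.05000000, 0.03781250, -0.02458333)
precession coupling = (-0.0300, -0.0010, 0.0090)
I·α + gyro = (0.0700, 0.1200, -0.0500)

τ = (0.0700, 0.1200, -0.0500)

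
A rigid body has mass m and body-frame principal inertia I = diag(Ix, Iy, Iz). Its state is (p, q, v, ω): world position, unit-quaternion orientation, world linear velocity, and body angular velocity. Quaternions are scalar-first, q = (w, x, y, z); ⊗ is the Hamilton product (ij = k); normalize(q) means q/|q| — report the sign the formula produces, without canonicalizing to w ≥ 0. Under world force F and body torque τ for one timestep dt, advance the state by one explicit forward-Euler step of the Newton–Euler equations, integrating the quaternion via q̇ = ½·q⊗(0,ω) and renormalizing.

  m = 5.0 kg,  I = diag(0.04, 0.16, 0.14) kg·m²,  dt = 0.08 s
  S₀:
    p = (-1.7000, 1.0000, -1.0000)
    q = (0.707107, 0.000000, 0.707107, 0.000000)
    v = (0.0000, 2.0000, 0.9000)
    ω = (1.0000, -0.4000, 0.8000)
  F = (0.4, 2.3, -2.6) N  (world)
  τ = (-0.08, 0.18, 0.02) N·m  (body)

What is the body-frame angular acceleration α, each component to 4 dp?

α = (-2.1600, 1.6250, 0.4857)

precession coupling ω×(Iω) = (0.0064, -0.0800, -0.0480)
angular accel α = (-2.1600, 1.6250, 0.4857)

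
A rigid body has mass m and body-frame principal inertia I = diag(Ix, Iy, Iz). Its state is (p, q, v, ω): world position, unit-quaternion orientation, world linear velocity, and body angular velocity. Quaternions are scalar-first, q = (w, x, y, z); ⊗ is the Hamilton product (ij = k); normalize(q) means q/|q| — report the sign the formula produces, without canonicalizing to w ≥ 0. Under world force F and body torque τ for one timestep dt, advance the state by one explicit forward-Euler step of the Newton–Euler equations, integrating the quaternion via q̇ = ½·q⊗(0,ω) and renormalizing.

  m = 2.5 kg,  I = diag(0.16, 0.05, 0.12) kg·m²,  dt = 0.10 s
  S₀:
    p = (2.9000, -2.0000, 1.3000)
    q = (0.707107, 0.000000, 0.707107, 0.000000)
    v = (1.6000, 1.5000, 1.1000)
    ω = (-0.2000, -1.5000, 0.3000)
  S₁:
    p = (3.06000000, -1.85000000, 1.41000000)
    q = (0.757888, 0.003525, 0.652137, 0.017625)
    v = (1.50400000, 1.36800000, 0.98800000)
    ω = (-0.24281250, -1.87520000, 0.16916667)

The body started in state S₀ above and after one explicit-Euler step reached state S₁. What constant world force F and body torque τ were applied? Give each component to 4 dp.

rate change Δω = (-0.04281250, -0.37520000, -0.13083333)
I·α + gyro = (-0.1000, -0.1900, -0.1900)
v₁ − v₀ = (-0.09600000, -0.13200000, -0.11200000)
m·(v₁−v₀)/dt = (-2.4000, -3.3000, -2.8000)

F = (-2.4000, -3.3000, -2.8000)
τ = (-0.1000, -0.1900, -0.1900)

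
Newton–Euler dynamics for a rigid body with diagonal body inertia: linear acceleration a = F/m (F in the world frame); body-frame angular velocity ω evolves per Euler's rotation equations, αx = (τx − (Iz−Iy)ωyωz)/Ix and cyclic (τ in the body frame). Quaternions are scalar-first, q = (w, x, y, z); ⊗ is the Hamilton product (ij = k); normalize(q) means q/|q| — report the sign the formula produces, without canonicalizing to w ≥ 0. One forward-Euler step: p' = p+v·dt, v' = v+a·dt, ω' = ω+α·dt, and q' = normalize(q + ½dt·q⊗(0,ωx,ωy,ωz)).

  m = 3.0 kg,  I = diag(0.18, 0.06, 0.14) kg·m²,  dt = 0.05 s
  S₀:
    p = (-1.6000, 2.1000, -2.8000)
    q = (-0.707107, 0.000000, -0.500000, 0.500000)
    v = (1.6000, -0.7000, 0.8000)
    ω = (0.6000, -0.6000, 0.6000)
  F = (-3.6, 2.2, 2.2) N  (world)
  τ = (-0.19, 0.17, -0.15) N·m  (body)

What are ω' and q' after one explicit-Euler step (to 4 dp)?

ω' = (0.5552, -0.4703, 0.5310)
q' = (-0.7219, -0.0106, -0.4817, 0.4967)

(τ − ω×Iω)/I = (-0.8956, 2.5933, -1.3800)
ω + α·dt = (0.5552, -0.4703, 0.5310)
Hamilton product q⊗(0,ω) = (-0.6000000, -0.4242642, 0.7242642, -0.1242642)
q + ½dt·q⊗(0,ω), renormalized = (-0.7219, -0.0106, -0.4817, 0.4967)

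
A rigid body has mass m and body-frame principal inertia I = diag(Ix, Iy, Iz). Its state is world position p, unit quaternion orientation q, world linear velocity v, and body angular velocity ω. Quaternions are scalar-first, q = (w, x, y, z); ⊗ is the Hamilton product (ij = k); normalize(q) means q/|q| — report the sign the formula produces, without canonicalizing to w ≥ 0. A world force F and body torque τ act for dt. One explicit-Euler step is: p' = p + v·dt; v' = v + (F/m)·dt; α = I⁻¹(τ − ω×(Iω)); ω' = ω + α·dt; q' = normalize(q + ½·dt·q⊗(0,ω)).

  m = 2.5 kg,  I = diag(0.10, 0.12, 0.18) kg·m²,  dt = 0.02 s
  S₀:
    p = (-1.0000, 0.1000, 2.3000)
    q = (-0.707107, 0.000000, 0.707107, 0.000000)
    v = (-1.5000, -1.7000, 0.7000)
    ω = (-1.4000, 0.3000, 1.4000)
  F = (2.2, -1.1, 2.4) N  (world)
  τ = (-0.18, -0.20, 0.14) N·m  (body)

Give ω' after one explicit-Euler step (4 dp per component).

ω' = (-1.4410, 0.2405, 1.4165)

angular accel α = (-2.0520, -2.9733, 0.8244)
ω' = ω + α·dt = (-1.4410, 0.2405, 1.4165)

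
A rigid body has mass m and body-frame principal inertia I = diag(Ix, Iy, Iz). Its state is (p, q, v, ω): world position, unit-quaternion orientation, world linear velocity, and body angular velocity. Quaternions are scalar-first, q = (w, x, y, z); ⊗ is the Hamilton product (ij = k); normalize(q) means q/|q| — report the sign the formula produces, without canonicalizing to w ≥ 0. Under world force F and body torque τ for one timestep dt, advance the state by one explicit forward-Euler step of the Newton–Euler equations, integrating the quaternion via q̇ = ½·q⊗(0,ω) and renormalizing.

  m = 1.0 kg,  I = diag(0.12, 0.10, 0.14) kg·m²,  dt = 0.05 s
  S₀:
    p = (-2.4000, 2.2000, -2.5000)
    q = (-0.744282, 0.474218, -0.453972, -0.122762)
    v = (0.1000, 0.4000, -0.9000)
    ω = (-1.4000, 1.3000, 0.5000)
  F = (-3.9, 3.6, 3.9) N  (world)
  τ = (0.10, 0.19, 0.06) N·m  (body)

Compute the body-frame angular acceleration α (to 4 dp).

α = (0.6167, 1.7600, 0.1686)

gyro term ω×Iω = (0.0260, 0.0140, 0.0364)
(τ − ω×Iω)/I = (0.6167, 1.7600, 0.1686)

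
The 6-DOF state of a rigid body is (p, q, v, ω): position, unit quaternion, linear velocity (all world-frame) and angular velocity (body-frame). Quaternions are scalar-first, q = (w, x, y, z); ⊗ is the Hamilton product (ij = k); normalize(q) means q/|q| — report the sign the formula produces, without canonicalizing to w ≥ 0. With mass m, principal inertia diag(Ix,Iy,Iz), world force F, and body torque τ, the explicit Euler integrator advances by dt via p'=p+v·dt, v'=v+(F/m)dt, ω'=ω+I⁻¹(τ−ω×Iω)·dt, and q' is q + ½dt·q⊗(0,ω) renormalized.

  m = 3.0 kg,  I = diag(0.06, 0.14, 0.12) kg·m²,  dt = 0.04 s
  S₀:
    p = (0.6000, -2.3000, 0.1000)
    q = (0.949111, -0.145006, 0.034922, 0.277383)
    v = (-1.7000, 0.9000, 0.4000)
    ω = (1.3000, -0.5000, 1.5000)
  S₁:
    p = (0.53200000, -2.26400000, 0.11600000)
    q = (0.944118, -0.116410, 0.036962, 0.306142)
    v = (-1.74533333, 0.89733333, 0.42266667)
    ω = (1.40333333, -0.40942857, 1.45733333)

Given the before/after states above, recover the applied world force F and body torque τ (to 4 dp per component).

F = (-3.4000, -0.2000, 1.7000)
τ = (0.1700, 0.2000, -0.1800)

rate change Δω = (0.10333333, 0.09057143, -0.04266667)
gyro term ω₀×Iω₀ = (0.0150, -0.1170, -0.0520)
τ = I·(Δω/dt) + ω₀×(Iω₀) = (0.1700, 0.2000, -0.1800)
velocity change Δv = (-0.04533333, -0.00266667, 0.02266667)
applied force F = (-3.4000, -0.2000, 1.7000)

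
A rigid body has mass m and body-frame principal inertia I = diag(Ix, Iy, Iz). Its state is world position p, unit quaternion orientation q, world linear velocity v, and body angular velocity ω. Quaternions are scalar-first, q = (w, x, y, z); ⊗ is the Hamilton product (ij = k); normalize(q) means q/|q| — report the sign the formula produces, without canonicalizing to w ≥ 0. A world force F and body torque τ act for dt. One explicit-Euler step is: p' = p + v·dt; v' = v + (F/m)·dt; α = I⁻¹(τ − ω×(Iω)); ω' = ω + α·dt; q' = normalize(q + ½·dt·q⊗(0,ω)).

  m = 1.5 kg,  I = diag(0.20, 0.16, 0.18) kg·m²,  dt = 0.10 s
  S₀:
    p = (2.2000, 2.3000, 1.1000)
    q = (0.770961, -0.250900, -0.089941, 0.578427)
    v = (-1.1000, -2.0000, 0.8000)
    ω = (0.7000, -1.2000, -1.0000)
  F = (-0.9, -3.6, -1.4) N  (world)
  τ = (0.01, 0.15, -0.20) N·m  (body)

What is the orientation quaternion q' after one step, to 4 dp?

Hamilton product q⊗(0,ω) = (0.6461278, 1.3237261, -0.7711543, -0.4069223)
updated quaternion q' = (0.8003, -0.1840, -0.1280, 0.5560)

q' = (0.8003, -0.1840, -0.1280, 0.5560)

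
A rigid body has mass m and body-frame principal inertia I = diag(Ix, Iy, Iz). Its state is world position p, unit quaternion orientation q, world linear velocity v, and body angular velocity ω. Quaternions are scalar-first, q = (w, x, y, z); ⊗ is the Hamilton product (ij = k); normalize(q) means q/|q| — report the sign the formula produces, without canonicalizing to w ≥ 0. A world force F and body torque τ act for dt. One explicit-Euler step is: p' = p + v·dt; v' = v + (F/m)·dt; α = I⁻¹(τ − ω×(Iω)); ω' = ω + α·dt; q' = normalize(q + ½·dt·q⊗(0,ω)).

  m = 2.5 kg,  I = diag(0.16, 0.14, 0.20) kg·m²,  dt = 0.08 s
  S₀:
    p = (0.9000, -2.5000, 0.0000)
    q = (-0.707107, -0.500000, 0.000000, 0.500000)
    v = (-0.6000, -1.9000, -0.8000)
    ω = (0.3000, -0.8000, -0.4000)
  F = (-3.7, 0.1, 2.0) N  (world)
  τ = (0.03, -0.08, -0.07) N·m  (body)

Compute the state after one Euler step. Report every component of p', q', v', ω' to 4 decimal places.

p' = (0.8520, -2.6520, -0.0640)
q' = (-0.6926, -0.4921, 0.0206, 0.5269)
v' = (-0.7184, -1.8968, -0.7360)
ω' = (0.3054, -0.8485, -0.4299)

linear accel F/m = (-1.4800, 0.0400, 0.8000)
p' = p + v·dt = (0.8520, -2.6520, -0.0640)
new velocity v' = (-0.7184, -1.8968, -0.7360)
α = I⁻¹(τ − ω×Iω) = (0.0675, -0.6057, -0.3740)
ω + α·dt = (0.3054, -0.8485, -0.4299)
Hamilton product q⊗(0,ω) = (0.3500000, 0.1878679, 0.5156856, 0.6828428)
q' = normalize(q + ½dt·q⊗(0,ω)) = (-0.6926, -0.4921, 0.0206, 0.5269)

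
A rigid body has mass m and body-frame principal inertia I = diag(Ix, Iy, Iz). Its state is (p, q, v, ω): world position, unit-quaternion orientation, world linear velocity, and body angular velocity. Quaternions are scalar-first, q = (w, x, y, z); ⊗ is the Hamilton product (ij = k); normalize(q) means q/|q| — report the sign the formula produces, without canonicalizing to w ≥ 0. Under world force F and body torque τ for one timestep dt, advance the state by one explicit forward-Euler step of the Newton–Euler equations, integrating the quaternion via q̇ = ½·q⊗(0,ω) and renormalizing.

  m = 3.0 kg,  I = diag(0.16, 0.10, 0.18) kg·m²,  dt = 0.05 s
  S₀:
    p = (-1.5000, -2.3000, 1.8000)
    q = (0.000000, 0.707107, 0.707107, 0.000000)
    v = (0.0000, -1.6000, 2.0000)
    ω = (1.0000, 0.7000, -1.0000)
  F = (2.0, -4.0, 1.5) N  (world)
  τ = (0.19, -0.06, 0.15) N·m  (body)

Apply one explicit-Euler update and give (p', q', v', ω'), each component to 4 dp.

a = F/m = (0.6667, -1.3333, 0.5000)
p + v·dt = (-1.5000, -2.3800, 1.9000)
new velocity v' = (0.0333, -1.6667, 2.0250)
ω×(Iω) gyroscopic = (-0.0560, 0.0200, -0.0420)
(τ − ω×Iω)/I = (1.5375, -0.8000, 1.0667)
new body rate ω' = (1.0769, 0.6600, -0.9467)
2q̇ = q⊗(0,ω) = (-1.2020819, -0.7071070, 0.7071070, -0.2121321)
updated quaternion q' = (-0.0300, 0.6889, 0.7242, -0.0053)

p' = (-1.5000, -2.3800, 1.9000)
q' = (-0.0300, 0.6889, 0.7242, -0.0053)
v' = (0.0333, -1.6667, 2.0250)
ω' = (1.0769, 0.6600, -0.9467)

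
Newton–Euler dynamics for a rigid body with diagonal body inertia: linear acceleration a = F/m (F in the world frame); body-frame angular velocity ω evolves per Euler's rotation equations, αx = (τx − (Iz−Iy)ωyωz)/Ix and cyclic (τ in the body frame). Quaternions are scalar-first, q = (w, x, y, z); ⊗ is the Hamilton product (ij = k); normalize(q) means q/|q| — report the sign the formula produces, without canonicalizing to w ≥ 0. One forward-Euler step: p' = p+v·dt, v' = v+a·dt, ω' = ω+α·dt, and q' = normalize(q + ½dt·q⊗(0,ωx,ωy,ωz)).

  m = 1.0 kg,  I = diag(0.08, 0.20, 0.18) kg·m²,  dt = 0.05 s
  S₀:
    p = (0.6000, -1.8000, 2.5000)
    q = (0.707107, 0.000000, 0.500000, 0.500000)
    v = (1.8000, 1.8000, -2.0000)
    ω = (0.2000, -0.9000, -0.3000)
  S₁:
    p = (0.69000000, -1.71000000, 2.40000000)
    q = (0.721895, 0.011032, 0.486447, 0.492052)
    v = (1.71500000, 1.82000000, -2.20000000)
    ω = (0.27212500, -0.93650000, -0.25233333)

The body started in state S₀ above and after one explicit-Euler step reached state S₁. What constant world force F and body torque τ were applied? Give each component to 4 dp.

F = (-1.7000, 0.4000, -4.0000)
τ = (0.1100, -0.1400, 0.1500)

Δv = v₁−v₀ = (-0.08500000, 0.02000000, -0.20000000)
m·(v₁−v₀)/dt = (-1.7000, 0.4000, -4.0000)
rate change Δω = (0.07212500, -0.03650000, 0.04766667)
gyro term ω₀×Iω₀ = (-0.0054, 0.0060, -0.0216)
I·α + gyro = (0.1100, -0.1400, 0.1500)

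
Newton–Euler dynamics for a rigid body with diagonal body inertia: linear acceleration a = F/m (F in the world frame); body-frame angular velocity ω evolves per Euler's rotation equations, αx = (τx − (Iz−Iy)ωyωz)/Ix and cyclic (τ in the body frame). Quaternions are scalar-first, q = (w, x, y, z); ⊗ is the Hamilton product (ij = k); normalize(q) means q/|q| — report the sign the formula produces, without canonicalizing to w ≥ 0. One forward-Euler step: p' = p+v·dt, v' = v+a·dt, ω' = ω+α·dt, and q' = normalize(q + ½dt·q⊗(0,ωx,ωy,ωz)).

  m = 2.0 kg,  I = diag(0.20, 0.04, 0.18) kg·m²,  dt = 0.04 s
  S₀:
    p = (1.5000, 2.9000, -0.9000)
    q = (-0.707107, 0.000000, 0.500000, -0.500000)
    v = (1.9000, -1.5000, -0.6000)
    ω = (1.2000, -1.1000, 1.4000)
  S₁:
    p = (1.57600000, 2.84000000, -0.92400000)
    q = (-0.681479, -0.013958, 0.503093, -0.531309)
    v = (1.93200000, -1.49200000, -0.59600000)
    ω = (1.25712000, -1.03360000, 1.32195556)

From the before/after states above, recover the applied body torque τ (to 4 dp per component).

τ = (0.0700, 0.1000, -0.1400)

ω₁ − ω₀ = (0.05712000, 0.06640000, -0.07804444)
I·α + gyro = (0.0700, 0.1000, -0.1400)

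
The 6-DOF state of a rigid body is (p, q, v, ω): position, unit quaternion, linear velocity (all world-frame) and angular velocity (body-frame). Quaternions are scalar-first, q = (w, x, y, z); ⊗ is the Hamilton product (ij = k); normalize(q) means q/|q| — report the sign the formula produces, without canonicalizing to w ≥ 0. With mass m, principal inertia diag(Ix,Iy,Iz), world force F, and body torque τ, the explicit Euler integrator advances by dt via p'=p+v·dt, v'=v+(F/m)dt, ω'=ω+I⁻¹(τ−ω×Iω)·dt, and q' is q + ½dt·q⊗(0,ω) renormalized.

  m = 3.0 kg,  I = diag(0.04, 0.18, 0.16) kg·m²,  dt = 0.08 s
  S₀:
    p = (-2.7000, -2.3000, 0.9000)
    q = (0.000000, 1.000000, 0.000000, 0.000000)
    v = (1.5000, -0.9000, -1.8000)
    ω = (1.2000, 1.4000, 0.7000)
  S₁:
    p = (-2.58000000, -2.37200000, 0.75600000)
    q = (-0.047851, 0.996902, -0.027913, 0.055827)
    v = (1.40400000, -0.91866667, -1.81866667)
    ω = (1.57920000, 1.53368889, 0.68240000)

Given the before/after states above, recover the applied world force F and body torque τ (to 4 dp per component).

velocity change Δv = (-0.09600000, -0.01866667, -0.01866667)
applied force F = (-3.6000, -0.7000, -0.7000)
Δω = ω₁−ω₀ = (0.37920000, 0.13368889, -0.01760000)
gyro term ω₀×Iω₀ = (-0.0196, -0.1008, 0.2352)
applied torque τ = (0.1700, 0.2000, 0.2000)

F = (-3.6000, -0.7000, -0.7000)
τ = (0.1700, 0.2000, 0.2000)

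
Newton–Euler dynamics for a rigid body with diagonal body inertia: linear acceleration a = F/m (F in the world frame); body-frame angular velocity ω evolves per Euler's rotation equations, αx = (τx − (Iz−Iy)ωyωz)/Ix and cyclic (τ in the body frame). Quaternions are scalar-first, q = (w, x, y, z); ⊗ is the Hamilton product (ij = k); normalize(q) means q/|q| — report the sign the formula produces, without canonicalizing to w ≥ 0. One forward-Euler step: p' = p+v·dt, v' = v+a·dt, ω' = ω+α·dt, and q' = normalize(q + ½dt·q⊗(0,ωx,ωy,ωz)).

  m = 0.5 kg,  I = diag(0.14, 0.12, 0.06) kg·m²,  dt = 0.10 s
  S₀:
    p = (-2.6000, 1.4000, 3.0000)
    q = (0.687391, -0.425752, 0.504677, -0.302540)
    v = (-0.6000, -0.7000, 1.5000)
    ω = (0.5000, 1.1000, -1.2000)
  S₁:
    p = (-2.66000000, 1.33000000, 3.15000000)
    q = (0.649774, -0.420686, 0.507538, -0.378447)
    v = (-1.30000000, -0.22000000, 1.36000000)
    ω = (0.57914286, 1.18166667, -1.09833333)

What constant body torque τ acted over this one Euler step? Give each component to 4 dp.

Δω = ω₁−ω₀ = (0.07914286, 0.08166667, 0.10166667)
precession coupling = (0.0792, -0.0480, -0.0110)
applied torque τ = (0.1900, 0.0500, 0.0500)

τ = (0.1900, 0.0500, 0.0500)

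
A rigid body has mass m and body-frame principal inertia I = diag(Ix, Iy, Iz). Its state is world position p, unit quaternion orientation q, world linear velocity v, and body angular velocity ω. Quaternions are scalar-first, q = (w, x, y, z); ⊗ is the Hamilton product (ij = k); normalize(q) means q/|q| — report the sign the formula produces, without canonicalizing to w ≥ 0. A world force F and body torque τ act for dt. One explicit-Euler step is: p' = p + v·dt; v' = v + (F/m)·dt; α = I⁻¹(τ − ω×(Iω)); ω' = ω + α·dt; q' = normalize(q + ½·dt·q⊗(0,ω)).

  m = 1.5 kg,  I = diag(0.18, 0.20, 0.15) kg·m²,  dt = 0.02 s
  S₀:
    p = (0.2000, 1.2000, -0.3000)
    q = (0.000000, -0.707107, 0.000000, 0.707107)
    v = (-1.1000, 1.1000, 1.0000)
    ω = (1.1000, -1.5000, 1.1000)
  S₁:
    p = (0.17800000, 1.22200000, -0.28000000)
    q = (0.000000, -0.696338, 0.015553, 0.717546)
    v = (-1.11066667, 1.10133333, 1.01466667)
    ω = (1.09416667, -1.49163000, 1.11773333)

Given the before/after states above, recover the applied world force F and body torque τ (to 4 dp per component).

Δω = ω₁−ω₀ = (-0.00583333, 0.00837000, 0.01773333)
applied torque τ = (0.0300, 0.1200, 0.1000)
velocity change Δv = (-0.01066667, 0.00133333, 0.01466667)
m·(v₁−v₀)/dt = (-0.8000, 0.1000, 1.1000)

F = (-0.8000, 0.1000, 1.1000)
τ = (0.0300, 0.1200, 0.1000)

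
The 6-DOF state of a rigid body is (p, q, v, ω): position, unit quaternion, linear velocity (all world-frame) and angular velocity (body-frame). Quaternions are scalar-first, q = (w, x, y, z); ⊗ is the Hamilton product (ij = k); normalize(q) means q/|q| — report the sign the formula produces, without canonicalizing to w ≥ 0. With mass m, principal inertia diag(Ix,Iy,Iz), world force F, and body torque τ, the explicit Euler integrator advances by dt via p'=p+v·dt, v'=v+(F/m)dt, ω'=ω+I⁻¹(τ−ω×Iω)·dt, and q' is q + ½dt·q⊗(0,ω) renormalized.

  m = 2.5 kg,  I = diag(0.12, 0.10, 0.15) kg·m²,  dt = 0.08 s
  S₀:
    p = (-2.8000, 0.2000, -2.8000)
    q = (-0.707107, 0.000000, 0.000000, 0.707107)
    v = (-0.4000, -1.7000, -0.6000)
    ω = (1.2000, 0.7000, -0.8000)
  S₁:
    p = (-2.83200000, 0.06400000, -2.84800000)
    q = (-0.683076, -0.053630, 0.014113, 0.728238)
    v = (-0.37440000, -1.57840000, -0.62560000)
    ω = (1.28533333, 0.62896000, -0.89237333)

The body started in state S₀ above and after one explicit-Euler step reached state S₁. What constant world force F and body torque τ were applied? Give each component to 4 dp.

F = (0.8000, 3.8000, -0.8000)
τ = (0.1000, -0.0600, -0.1900)

v₁ − v₀ = (0.02560000, 0.12160000, -0.02560000)
m·(v₁−v₀)/dt = (0.8000, 3.8000, -0.8000)
ω₁ − ω₀ = (0.08533333, -0.07104000, -0.09237333)
precession coupling = (-0.0280, 0.0288, -0.0168)
I·α + gyro = (0.1000, -0.0600, -0.1900)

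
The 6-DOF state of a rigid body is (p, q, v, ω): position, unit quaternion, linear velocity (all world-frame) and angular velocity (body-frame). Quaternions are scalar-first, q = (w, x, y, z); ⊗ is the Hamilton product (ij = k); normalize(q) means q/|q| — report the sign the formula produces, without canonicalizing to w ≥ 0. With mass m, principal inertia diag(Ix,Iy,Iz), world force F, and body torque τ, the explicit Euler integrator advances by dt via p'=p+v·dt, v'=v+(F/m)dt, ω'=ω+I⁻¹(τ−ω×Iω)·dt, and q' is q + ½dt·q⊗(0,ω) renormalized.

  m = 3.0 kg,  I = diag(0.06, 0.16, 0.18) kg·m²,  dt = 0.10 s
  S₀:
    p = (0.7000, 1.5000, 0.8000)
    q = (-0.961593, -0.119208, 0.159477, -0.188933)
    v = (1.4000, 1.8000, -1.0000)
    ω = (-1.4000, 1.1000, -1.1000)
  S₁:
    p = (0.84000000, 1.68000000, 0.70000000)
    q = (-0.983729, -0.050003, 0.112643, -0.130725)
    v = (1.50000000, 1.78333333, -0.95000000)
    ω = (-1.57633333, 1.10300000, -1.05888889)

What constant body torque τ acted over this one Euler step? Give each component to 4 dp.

rate change Δω = (-0.17633333, 0.00300000, 0.04111111)
τ = I·(Δω/dt) + ω₀×(Iω₀) = (-0.1300, -0.1800, -0.0800)

τ = (-0.1300, -0.1800, -0.0800)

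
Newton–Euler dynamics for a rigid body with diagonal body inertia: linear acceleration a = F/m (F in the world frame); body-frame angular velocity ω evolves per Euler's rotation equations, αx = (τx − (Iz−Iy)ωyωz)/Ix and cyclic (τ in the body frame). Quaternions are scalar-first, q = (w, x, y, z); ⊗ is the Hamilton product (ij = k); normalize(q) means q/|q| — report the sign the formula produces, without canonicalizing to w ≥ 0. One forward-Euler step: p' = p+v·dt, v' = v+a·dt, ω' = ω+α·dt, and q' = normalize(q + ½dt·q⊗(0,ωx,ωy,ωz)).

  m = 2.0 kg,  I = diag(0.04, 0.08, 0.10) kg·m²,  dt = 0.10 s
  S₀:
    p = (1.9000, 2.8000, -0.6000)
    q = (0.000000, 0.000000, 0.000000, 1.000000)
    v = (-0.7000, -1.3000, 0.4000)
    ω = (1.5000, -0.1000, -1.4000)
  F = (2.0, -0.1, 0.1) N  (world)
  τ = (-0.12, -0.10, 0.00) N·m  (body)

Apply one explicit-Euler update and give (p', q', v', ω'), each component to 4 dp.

gyro term ω×Iω = (0.0028, 0.1260, -0.0060)
α = I⁻¹(τ − ω×Iω) = (-3.0700, -2.8250, 0.0600)
new body rate ω' = (1.1930, -0.3825, -1.3940)
Hamilton product q⊗(0,ω) = (1.4000000, 0.1000000, 1.5000000, 0.0000000)
updated quaternion q' = (0.0696, 0.0050, 0.0746, 0.9948)
p' = p + v·dt = (1.8300, 2.6700, -0.5600)
v + (F/m)dt = (-0.6000, -1.3050, 0.4050)

p' = (1.8300, 2.6700, -0.5600)
q' = (0.0696, 0.0050, 0.0746, 0.9948)
v' = (-0.6000, -1.3050, 0.4050)
ω' = (1.1930, -0.3825, -1.3940)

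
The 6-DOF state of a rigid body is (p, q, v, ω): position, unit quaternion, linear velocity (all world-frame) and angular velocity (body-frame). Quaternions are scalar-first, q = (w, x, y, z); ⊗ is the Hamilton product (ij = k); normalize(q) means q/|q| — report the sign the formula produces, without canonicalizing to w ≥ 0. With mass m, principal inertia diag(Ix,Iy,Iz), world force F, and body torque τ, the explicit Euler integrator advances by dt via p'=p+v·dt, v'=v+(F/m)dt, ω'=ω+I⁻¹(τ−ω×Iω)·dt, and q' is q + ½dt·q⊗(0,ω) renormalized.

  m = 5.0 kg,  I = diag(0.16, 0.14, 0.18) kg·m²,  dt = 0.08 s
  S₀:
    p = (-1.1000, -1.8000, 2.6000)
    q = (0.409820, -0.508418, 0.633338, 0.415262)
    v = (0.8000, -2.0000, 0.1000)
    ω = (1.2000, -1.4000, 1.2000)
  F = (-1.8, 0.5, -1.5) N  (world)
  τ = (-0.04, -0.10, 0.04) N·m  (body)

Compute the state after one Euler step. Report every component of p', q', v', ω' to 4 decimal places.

p' = (-1.0360, -1.9600, 2.6080)
q' = (0.4480, -0.4334, 0.6522, 0.4313)
v' = (0.7712, -1.9920, 0.0760)
ω' = (1.2136, -1.4407, 1.2028)

precession coupling ω×(Iω) = (-0.0672, -0.0288, 0.0336)
α = I⁻¹(τ − ω×Iω) = (0.1700, -0.5086, 0.0356)
ω + α·dt = (1.2136, -1.4407, 1.2028)
2q̇ = q⊗(0,ω) = (0.9984604, 1.8331564, 0.5346680, 0.4435636)
updated quaternion q' = (0.4480, -0.4334, 0.6522, 0.4313)
new position p' = (-1.0360, -1.9600, 2.6080)
new velocity v' = (0.7712, -1.9920, 0.0760)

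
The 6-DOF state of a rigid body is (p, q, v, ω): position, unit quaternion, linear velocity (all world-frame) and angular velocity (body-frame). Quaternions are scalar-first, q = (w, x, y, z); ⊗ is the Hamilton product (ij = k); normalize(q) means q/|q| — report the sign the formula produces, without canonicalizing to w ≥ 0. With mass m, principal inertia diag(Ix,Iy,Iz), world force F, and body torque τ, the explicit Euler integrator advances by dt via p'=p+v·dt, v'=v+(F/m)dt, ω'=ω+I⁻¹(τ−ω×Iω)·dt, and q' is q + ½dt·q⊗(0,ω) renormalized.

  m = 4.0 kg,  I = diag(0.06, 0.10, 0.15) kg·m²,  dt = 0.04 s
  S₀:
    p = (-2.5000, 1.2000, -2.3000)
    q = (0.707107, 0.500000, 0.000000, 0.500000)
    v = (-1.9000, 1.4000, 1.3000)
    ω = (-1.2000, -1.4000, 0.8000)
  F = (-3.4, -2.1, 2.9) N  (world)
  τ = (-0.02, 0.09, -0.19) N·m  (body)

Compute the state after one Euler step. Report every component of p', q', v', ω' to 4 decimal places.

p' = (-2.5760, 1.2560, -2.2480)
q' = (0.7105, 0.4966, -0.0398, 0.4969)
v' = (-1.9340, 1.3790, 1.3290)
ω' = (-1.1760, -1.3986, 0.7314)

angular accel α = (0.6000, 0.0360, -1.7147)
ω' = ω + α·dt = (-1.1760, -1.3986, 0.7314)
2q̇ = q⊗(0,ω) = (0.2000000, -0.1485284, -1.9899498, -0.1343144)
updated quaternion q' = (0.7105, 0.4966, -0.0398, 0.4969)
p' = p + v·dt = (-2.5760, 1.2560, -2.2480)
new velocity v' = (-1.9340, 1.3790, 1.3290)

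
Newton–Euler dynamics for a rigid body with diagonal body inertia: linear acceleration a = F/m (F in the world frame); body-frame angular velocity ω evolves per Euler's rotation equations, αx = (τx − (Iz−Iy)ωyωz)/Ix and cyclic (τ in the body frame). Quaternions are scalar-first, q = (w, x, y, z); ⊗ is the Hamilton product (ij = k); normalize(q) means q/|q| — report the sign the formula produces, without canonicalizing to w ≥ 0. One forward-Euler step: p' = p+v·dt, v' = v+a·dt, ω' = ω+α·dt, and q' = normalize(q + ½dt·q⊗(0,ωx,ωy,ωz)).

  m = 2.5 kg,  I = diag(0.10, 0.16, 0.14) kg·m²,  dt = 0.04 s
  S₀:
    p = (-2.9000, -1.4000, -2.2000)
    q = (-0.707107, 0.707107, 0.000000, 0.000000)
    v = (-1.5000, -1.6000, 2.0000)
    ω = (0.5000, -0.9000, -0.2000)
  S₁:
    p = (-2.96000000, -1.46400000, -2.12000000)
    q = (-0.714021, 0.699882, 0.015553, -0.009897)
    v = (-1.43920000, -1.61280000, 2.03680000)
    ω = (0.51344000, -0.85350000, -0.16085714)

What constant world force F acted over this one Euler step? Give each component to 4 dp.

F = (3.8000, -0.8000, 2.3000)

v₁ − v₀ = (0.06080000, -0.01280000, 0.03680000)
applied force F = (3.8000, -0.8000, 2.3000)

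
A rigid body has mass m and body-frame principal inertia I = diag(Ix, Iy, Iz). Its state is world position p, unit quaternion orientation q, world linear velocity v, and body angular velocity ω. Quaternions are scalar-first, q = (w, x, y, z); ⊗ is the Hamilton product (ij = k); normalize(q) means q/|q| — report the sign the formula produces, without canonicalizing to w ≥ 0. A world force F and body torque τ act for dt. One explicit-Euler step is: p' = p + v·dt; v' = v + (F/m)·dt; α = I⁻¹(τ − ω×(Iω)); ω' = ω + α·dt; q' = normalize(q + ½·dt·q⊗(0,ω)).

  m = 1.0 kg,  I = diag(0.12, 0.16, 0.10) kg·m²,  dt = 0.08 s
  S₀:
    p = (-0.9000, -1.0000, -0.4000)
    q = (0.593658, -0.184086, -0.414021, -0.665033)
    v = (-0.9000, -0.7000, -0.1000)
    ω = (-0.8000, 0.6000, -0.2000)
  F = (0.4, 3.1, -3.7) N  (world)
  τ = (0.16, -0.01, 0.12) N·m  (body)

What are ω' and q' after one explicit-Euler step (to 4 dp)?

gyro term ω×Iω = (0.0072, 0.0032, -0.0192)
(τ − ω×Iω)/I = (1.2733, -0.0825, 1.3920)
ω + α·dt = (-0.6981, 0.5934, -0.0886)
Hamilton product q⊗(0,ω) = (-0.0318628, 0.0068976, 0.8514040, -0.5604000)
q' = normalize(q + ½dt·q⊗(0,ω)) = (0.5919, -0.1837, -0.3796, -0.6869)

ω' = (-0.6981, 0.5934, -0.0886)
q' = (0.5919, -0.1837, -0.3796, -0.6869)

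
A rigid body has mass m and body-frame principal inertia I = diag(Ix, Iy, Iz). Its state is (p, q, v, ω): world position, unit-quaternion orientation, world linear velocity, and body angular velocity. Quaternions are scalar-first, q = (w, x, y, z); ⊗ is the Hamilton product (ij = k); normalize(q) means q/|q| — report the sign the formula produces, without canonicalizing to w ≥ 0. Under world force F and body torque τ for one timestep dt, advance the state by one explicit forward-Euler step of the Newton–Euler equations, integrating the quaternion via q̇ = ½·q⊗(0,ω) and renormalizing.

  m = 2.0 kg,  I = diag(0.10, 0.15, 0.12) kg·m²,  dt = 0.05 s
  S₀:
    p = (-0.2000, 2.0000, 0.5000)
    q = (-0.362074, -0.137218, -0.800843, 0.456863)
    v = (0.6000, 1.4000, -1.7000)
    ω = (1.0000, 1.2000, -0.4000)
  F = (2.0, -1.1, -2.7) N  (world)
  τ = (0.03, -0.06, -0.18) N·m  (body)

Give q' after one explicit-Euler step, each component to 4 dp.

q' = (-0.3298, -0.1518, -0.8010, 0.4760)

q⊗(0,ω) = (1.2809748, -0.5899724, -0.0325130, 0.7810110)
updated quaternion q' = (-0.3298, -0.1518, -0.8010, 0.4760)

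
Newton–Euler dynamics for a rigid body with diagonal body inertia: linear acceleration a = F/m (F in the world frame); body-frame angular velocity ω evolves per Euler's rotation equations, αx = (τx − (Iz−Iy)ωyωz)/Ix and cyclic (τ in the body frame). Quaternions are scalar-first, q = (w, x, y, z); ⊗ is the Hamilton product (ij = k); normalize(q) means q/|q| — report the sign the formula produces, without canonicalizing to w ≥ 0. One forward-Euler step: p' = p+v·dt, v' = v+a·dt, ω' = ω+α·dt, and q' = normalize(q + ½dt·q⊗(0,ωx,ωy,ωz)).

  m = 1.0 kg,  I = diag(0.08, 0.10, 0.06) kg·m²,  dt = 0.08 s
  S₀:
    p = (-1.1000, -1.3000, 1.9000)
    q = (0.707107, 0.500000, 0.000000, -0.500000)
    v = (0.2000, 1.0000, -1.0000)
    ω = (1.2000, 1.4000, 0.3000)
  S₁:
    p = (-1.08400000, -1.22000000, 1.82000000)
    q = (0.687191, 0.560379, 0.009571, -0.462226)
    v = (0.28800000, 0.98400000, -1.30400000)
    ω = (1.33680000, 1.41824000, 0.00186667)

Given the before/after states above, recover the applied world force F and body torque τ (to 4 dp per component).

F = (1.1000, -0.2000, -3.8000)
τ = (0.1200, 0.0300, -0.1900)

v₁ − v₀ = (0.08800000, -0.01600000, -0.30400000)
applied force F = (1.1000, -0.2000, -3.8000)
ω₁ − ω₀ = (0.13680000, 0.01824000, -0.29813333)
I·α + gyro = (0.1200, 0.0300, -0.1900)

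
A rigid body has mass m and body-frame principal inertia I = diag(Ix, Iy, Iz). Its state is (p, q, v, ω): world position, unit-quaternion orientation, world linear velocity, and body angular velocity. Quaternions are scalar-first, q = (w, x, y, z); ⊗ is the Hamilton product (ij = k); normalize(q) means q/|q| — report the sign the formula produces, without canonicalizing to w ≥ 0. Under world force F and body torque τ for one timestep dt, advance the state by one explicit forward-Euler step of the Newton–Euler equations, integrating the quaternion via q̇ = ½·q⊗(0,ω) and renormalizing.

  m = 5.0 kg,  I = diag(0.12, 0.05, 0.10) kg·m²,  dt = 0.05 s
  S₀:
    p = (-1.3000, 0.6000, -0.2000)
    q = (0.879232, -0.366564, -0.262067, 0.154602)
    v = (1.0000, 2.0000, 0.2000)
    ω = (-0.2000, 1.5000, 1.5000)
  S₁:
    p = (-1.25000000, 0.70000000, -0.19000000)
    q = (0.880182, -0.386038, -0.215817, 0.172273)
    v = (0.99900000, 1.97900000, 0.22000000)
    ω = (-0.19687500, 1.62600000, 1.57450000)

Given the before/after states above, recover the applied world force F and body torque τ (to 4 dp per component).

F = (-0.1000, -2.1000, 2.0000)
τ = (0.1200, 0.1200, 0.1700)

Δω = ω₁−ω₀ = (0.00312500, 0.12600000, 0.07450000)
ω₀×(Iω₀) = (0.1125, -0.0060, 0.0210)
τ = I·(Δω/dt) + ω₀×(Iω₀) = (0.1200, 0.1200, 0.1700)
Δv = v₁−v₀ = (-0.00100000, -0.02100000, 0.02000000)
F = m·Δv/dt = (-0.1000, -2.1000, 2.0000)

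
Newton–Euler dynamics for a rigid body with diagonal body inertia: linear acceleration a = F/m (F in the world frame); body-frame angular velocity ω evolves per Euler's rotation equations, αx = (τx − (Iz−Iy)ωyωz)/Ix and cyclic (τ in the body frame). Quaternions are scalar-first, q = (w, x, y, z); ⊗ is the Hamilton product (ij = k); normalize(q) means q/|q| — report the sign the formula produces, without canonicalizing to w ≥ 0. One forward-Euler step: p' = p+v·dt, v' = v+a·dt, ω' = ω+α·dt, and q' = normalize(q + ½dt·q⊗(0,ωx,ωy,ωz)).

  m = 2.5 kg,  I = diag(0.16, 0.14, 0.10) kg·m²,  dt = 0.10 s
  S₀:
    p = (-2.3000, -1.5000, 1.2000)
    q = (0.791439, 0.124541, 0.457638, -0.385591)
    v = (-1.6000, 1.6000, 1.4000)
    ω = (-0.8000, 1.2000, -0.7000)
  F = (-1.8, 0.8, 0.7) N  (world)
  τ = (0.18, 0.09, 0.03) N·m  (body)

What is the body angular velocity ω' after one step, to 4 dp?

ω' = (-0.7085, 1.2403, -0.6892)

angular accel α = (0.9150, 0.4029, 0.1080)
new body rate ω' = (-0.7085, 1.2403, -0.6892)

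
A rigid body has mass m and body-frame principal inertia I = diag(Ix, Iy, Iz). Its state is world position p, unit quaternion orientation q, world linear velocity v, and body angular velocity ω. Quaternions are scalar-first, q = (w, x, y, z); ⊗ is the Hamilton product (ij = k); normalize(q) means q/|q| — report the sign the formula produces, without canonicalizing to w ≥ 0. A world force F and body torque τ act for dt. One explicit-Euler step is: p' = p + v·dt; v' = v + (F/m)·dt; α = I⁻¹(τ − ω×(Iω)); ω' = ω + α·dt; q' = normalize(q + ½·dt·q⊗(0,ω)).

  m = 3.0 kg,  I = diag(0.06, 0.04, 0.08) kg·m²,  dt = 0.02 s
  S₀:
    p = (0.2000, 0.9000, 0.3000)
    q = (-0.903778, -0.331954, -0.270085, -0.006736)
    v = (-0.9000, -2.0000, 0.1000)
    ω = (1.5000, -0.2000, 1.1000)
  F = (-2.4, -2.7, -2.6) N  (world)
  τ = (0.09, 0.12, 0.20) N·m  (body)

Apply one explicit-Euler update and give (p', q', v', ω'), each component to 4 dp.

p' = (0.1820, 0.8600, 0.3020)
q' = (-0.8991, -0.3484, -0.2647, -0.0120)
v' = (-0.9160, -2.0180, 0.0827)
ω' = (1.5329, -0.1235, 1.1485)

new position p' = (0.1820, 0.8600, 0.3020)
v + (F/m)dt = (-0.9160, -2.0180, 0.0827)
(τ − ω×Iω)/I = (1.6467, 3.8250, 2.4250)
ω' = ω + α·dt = (1.5329, -0.1235, 1.1485)
q⊗(0,ω) = (0.4513236, -1.6541077, 0.5358010, -0.5226375)
q + ½dt·q⊗(0,ω), renormalized = (-0.8991, -0.3484, -0.2647, -0.0120)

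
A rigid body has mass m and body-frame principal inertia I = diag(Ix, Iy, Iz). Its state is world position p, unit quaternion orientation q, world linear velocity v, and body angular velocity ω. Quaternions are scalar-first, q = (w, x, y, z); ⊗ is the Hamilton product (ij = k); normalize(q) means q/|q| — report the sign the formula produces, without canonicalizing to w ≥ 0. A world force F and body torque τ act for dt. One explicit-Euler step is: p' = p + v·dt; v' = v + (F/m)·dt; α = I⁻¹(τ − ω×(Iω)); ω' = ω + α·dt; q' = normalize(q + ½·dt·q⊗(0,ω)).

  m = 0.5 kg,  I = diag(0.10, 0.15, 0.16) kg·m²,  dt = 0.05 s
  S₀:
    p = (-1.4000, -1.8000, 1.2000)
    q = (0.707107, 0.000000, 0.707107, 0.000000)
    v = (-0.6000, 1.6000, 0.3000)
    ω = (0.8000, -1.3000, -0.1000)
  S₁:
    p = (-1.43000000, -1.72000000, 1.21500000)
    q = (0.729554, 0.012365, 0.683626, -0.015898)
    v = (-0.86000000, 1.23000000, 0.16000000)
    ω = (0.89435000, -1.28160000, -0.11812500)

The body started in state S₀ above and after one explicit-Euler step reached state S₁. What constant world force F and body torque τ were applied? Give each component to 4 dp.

F = (-2.6000, -3.7000, -1.4000)
τ = (0.1900, 0.0600, -0.1100)

velocity change Δv = (-0.26000000, -0.37000000, -0.14000000)
applied force F = (-2.6000, -3.7000, -1.4000)
Δω = ω₁−ω₀ = (0.09435000, 0.01840000, -0.01812500)
precession coupling = (0.0013, 0.0048, -0.0520)
I·α + gyro = (0.1900, 0.0600, -0.1100)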